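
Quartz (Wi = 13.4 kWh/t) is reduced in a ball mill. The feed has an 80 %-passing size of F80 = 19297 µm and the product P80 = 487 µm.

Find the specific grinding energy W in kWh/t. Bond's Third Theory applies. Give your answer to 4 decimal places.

Bond: W = 10·Wi·(1/√P80 − 1/√F80)
1/√487 = 0.045314;  1/√19297 = 0.007199
W = 10·13.4·(0.045314 − 0.007199) = 5.1075 kWh/t

W = 5.1075 kWh/t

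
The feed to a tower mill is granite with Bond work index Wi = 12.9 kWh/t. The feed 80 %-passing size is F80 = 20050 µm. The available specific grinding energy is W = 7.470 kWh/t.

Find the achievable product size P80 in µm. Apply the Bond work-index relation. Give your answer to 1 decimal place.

W = 10 Wi (1/√P80 − 1/√F80)  [Bond]
P80^(−½) = W/(10 Wi) + F80^(−½)
  = 7.4700/(10·12.9) + 1/√20050 = 0.057907 + 0.007062 = 0.064969
P80 = (1/0.064969)² = 15.3919² = 236.91 µm

P80 = 236.9 µm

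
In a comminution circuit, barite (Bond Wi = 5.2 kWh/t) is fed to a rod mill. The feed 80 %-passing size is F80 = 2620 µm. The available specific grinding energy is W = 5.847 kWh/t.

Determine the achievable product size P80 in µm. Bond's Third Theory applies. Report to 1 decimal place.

P80 = 57.4 µm

W = 10 Wi / √P80 − 10 Wi / √F80
P80^(−½) = W/(10 Wi) + F80^(−½)
  = 5.8470/(10·5.2) + 1/√2620 = 0.112442 + 0.019537 = 0.131979
P80 = (1/0.131979)² = 7.5770² = 57.41 µm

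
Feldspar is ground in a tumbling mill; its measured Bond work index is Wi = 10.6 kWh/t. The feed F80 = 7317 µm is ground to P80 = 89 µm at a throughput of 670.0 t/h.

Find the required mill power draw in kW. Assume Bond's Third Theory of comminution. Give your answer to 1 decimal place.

W = 10·Wi·[P80^(−½) − F80^(−½)]
W = 10·10.6·(1/√89 − 1/√7317) = 10·10.6·(0.094309) = 9.9968 kWh/t
P_mill = W·ṁ = 9.9968·670.0 = 6697.8 kW

P = 6697.8 kW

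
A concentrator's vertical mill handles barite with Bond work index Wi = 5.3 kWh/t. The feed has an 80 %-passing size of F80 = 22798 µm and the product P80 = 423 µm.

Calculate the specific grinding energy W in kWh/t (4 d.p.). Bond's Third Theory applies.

W = 10·Wi·[P80^(−½) − F80^(−½)]
1/√423 = 0.048622;  1/√22798 = 0.006623
W = 10·5.3·(0.048622 − 0.006623) = 2.2259 kWh/t

W = 2.2259 kWh/t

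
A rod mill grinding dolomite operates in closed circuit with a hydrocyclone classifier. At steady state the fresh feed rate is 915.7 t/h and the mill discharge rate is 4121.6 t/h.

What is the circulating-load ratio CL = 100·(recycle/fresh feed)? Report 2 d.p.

CL = 350.10 %

Discharge = new feed + return, hence
R = M − F = 4121.6 − 915.7 = 3205.9 t/h
CL = 100·R/F = 100·3205.9/915.7 = 350.10 %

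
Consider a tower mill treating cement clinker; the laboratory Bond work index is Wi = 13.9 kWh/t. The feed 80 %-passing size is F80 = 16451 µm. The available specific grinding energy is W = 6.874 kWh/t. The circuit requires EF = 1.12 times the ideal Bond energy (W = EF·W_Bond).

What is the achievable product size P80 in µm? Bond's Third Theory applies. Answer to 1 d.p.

W_Bond = 10·Wi·(1/√P₈₀ − 1/√F₈₀)
W_Bond = W / EF = 6.874 / 1.12 = 6.1375 kWh/t
⇒ 1/√P80 = W_Bond/(10 Wi) + 1/√F80
  = 6.1375/(10·13.9) + 1/√16451 = 0.044155 + 0.007797 = 0.051951
P80 = (1/0.051951)² = 19.2488² = 370.52 µm

P80 = 370.5 µm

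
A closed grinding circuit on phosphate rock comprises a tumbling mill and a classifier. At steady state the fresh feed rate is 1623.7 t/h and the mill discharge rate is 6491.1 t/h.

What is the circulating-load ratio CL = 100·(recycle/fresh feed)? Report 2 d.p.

Discharge = new feed + return, hence
R = M − F = 6491.1 − 1623.7 = 4867.4 t/h
CL = 100·R/F = 100·4867.4/1623.7 = 299.77 %

CL = 299.77 %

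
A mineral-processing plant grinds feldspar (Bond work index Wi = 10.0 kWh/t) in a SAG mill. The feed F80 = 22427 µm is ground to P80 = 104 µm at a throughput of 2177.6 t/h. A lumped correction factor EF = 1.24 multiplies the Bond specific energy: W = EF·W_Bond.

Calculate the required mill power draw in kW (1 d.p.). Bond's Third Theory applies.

P = 24674.8 kW

W = 10·Wi·[P80^(−½) − F80^(−½)]
W = 10·10.0·(1/√104 − 1/√22427) = 10·10.0·(0.091381) = 9.1381 kWh/t
Corrected W = EF·W_Bond = 1.24·9.1381 = 11.3312 kWh/t
Power = W × throughput = 11.3312 kWh/t × 2177.6 t/h = 24674.8 kW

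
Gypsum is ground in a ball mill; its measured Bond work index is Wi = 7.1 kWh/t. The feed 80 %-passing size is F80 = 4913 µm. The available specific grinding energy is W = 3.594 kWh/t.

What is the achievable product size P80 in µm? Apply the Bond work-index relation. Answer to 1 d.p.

P80 = 237.5 µm

Bond:  W = 10 Wi (1/√P − 1/√F)
⇒ 1/√P80 = W/(10 Wi) + 1/√F80
  = 3.5940/(10·7.1) + 1/√4913 = 0.050620 + 0.014267 = 0.064887
P80 = (1/0.064887)² = 15.4115² = 237.51 µm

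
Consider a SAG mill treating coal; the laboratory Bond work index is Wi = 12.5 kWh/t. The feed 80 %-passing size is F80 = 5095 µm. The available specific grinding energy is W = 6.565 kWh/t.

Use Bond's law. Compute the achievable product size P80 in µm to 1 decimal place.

P80 = 225.9 µm

Bond:  W = 10 Wi (1/√P − 1/√F)
⇒ 1/√P80 = W/(10·Wi) + 1/√F80
  = 6.5650/(10·12.5) + 1/√5095 = 0.052520 + 0.014010 = 0.066530
P80 = (1/0.066530)² = 15.0309² = 225.93 µm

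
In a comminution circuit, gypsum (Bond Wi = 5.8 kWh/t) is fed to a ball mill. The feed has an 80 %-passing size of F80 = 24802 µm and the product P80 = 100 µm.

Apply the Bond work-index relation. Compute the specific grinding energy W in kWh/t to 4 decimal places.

W = 10 Wi / √P80 − 10 Wi / √F80
1/√100 = 0.100000;  1/√24802 = 0.006350
W = 10·5.8·(0.100000 − 0.006350) = 5.4317 kWh/t

W = 5.4317 kWh/t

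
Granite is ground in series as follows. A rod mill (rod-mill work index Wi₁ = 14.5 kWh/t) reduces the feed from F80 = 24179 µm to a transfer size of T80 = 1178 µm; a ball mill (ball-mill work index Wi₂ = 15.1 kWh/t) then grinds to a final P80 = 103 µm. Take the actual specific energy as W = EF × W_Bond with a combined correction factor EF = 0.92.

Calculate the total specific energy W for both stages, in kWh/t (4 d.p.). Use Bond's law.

W = 12.6695 kWh/t

Bond:  W = 10 Wi (1/√P − 1/√F)
Stage 1 (24179→1178 µm, Wi₁=14.5): W₁ = 10·14.5·(0.029136 − 0.006431) = 3.2922 kWh/t
Stage 2 (1178→103 µm, Wi₂=15.1): W₂ = 10·15.1·(0.098533 − 0.029136) = 10.4790 kWh/t
W = W₁ + W₂ = 3.2922 + 10.4790 = 13.7712 kWh/t
Corrected W = EF·W_Bond = 0.92·13.7712 = 12.6695 kWh/t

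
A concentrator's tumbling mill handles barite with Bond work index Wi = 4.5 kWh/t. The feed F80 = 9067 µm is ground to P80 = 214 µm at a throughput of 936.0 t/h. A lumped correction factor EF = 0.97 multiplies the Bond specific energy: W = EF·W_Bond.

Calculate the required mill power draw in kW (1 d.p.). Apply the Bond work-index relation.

P = 2363.8 kW

Bond: W = 10·Wi·(1/√P80 − 1/√F80)
W = 10·4.5·(1/√214 − 1/√9067) = 10·4.5·(0.057857) = 2.6036 kWh/t
Apply correction: 2.6036 × 0.97 = 2.5254 kWh/t
Mill draw = 2.5254 × 936.0 = 2363.8 kW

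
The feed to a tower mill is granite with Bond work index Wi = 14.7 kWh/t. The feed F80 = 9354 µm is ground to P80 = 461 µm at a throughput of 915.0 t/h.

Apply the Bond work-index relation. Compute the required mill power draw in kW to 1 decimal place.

P = 4873.8 kW

W_Bond = 10·Wi·(1/√P₈₀ − 1/√F₈₀)
W = 10·14.7·(1/√461 − 1/√9354) = 10·14.7·(0.036235) = 5.3266 kWh/t
Mill draw = 5.3266 × 915.0 = 4873.8 kW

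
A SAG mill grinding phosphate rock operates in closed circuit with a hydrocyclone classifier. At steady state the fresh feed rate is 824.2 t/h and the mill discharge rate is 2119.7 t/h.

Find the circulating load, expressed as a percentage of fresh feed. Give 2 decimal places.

M = F + R at steady state, so:
R = M − F = 2119.7 − 824.2 = 1295.5 t/h
CL = 100·R/F = 100·1295.5/824.2 = 157.18 %

CL = 157.18 %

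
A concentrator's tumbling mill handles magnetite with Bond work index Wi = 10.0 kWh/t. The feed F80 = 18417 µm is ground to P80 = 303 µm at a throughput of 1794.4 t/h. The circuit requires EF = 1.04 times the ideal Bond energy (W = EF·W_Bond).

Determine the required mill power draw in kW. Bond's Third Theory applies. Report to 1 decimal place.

W = 10 Wi (P80^-0.5 − F80^-0.5)
W = 10·10.0·(1/√303 − 1/√18417) = 10·10.0·(0.050080) = 5.0080 kWh/t
Corrected W = EF·W_Bond = 1.04·5.0080 = 5.2083 kWh/t
Power = W × throughput = 5.2083 kWh/t × 1794.4 t/h = 9345.8 kW

P = 9345.8 kW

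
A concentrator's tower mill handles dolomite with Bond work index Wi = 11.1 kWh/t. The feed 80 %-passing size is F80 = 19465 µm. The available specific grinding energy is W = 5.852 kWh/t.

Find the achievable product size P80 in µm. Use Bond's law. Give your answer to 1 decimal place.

W = 10 Wi (1/√P80 − 1/√F80)  [Bond]
P80^(−½) = W/(10 Wi) + F80^(−½)
  = 5.8520/(10·11.1) + 1/√19465 = 0.052721 + 0.007168 = 0.059888
P80 = (1/0.059888)² = 16.6978² = 278.81 µm

P80 = 278.8 µm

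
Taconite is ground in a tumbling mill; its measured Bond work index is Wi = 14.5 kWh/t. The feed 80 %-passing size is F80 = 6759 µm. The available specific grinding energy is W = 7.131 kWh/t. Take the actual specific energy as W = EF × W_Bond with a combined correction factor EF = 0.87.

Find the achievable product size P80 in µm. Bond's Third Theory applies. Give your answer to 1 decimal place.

Bond:  W = 10 Wi (1/√P − 1/√F)
W_Bond = W / EF = 7.131 / 0.87 = 8.1966 kWh/t
1/√P80 = 1/√F80 + W_Bond/(10·Wi)
  = 8.1966/(10·14.5) + 1/√6759 = 0.056528 + 0.012164 = 0.068691
P80 = (1/0.068691)² = 14.5579² = 211.93 µm

P80 = 211.9 µm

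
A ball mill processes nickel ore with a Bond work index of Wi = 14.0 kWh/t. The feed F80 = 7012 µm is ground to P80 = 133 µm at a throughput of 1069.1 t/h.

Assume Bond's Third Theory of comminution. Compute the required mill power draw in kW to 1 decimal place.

W = 10 Wi (P80^-0.5 − F80^-0.5)
W = 10·14.0·(1/√133 − 1/√7012) = 10·14.0·(0.074769) = 10.4677 kWh/t
Mill draw = 10.4677 × 1069.1 = 11191.0 kW

P = 11191.0 kW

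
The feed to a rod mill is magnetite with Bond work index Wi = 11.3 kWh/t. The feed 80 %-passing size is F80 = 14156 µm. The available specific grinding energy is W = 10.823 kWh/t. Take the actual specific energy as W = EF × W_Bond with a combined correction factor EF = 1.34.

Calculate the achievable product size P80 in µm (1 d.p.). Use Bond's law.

Bond:  W = 10 Wi (1/√P − 1/√F)
W_Bond = W / EF = 10.823 / 1.34 = 8.0769 kWh/t
1/√P80 = 1/√F80 + W_Bond/(10·Wi)
  = 8.0769/(10·11.3) + 1/√14156 = 0.071477 + 0.008405 = 0.079882
P80 = (1/0.079882)² = 12.5185² = 156.71 µm

P80 = 156.7 µm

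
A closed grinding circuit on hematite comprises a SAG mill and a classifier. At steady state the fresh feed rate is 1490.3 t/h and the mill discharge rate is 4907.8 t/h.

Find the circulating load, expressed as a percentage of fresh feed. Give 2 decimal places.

M = F + R at steady state, so:
R = M − F = 4907.8 − 1490.3 = 3417.5 t/h
CL = 100·R/F = 100·3417.5/1490.3 = 229.32 %

CL = 229.32 %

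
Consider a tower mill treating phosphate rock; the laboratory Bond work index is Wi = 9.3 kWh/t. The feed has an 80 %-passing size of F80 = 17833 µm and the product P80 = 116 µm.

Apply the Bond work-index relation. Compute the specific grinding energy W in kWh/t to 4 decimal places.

W = 10·Wi·[P80^(−½) − F80^(−½)]
1/√116 = 0.092848;  1/√17833 = 0.007488
W = 10·9.3·(0.092848 − 0.007488) = 7.9384 kWh/t

W = 7.9384 kWh/t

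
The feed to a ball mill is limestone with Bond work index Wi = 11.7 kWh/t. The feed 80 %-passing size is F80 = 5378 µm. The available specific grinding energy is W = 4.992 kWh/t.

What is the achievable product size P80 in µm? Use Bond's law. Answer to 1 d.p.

Bond:  W = 10 Wi (1/√P − 1/√F)
⇒ 1/√P80 = W/(10 Wi) + 1/√F80
  = 4.9920/(10·11.7) + 1/√5378 = 0.042667 + 0.013636 = 0.056303
P80 = (1/0.056303)² = 17.7611² = 315.46 µm

P80 = 315.5 µm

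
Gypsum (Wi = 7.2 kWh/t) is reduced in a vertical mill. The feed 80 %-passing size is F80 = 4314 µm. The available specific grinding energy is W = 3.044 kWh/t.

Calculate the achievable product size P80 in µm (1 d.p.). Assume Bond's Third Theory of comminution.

P80 = 302.4 µm

W = 10 Wi (1/√P80 − 1/√F80)  [Bond]
⇒ 1/√P80 = W/(10·Wi) + 1/√F80
  = 3.0440/(10·7.2) + 1/√4314 = 0.042278 + 0.015225 = 0.057503
P80 = (1/0.057503)² = 17.3904² = 302.43 µm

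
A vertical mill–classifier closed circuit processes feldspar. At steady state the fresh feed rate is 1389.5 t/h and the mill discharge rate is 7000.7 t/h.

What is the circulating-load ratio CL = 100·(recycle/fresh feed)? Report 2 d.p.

M = F + R at steady state, so:
R = M − F = 7000.7 − 1389.5 = 5611.2 t/h
CL = 100·R/F = 100·5611.2/1389.5 = 403.83 %

CL = 403.83 %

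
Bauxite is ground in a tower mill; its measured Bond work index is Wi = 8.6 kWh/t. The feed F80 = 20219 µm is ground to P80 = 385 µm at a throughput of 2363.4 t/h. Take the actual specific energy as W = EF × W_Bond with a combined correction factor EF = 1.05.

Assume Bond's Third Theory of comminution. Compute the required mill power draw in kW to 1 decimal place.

P = 9375.8 kW

W = 10·Wi·(P80^(-½) − F80^(-½))
W = 10·8.6·(1/√385 − 1/√20219) = 10·8.6·(0.043932) = 3.7782 kWh/t
Corrected W = EF·W_Bond = 1.05·3.7782 = 3.9671 kWh/t
P = W·T = 3.9671·2363.4 = 9375.8 kW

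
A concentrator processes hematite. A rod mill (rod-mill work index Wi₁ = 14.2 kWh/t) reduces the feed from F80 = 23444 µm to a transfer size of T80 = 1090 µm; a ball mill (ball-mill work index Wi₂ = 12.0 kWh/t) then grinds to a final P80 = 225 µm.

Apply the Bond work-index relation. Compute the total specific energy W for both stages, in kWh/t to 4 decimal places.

W = 7.7389 kWh/t

Bond:  W = 10 Wi (1/√P − 1/√F)
Stage 1 (23444→1090 µm, Wi₁=14.2): W₁ = 10·14.2·(0.030289 − 0.006531) = 3.3736 kWh/t
Stage 2 (1090→225 µm, Wi₂=12.0): W₂ = 10·12.0·(0.066667 − 0.030289) = 4.3653 kWh/t
W = W₁ + W₂ = 3.3736 + 4.3653 = 7.7389 kWh/t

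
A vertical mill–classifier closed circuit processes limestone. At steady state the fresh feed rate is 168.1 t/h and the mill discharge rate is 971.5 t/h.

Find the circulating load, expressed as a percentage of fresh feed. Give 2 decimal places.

CL = 477.93 %

Discharge = new feed + return, hence
R = M − F = 971.5 − 168.1 = 803.4 t/h
CL = 100·R/F = 100·803.4/168.1 = 477.93 %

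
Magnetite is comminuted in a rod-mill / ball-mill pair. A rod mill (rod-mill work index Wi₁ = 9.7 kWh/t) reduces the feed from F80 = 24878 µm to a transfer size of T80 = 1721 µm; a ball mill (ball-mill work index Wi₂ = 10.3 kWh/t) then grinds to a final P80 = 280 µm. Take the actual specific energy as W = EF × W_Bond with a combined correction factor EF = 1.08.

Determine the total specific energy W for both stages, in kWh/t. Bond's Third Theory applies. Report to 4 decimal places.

W = 5.8275 kWh/t

W_Bond = 10·Wi·(1/√P₈₀ − 1/√F₈₀)
Stage 1 (24878→1721 µm, Wi₁=9.7): W₁ = 10·9.7·(0.024105 − 0.006340) = 1.7232 kWh/t
Stage 2 (1721→280 µm, Wi₂=10.3): W₂ = 10·10.3·(0.059761 − 0.024105) = 3.6726 kWh/t
W = W₁ + W₂ = 1.7232 + 3.6726 = 5.3958 kWh/t
Corrected W = EF·W_Bond = 1.08·5.3958 = 5.8275 kWh/t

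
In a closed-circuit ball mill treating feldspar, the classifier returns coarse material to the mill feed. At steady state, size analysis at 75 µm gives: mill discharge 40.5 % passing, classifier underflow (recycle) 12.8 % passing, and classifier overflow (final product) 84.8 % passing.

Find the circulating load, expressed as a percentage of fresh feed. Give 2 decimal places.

CL = 159.93 %

Let r = R/F. Size balance at 75 µm:
(1+r)d = ru + o → r = (o−d)/(d−u)
r = (84.8 − 40.5)/(40.5 − 12.8) = 44.3/27.7 = 1.5993
CL = 100·r = 159.93 %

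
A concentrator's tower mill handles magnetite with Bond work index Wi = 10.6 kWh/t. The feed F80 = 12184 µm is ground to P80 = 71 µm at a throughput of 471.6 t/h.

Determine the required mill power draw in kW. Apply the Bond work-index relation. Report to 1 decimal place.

P = 5479.8 kW

W = 10 Wi / √P80 − 10 Wi / √F80
W = 10·10.6·(1/√71 − 1/√12184) = 10·10.6·(0.109619) = 11.6196 kWh/t
P = W·T = 11.6196·471.6 = 5479.8 kW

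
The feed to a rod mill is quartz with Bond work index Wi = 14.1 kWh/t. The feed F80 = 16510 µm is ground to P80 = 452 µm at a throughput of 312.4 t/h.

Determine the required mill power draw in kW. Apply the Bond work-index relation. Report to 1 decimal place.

P = 1729.0 kW

W = 10 Wi (1/√P80 − 1/√F80)  [Bond]
W = 10·14.1·(1/√452 − 1/√16510) = 10·14.1·(0.039253) = 5.5347 kWh/t
Mill draw = 5.5347 × 312.4 = 1729.0 kW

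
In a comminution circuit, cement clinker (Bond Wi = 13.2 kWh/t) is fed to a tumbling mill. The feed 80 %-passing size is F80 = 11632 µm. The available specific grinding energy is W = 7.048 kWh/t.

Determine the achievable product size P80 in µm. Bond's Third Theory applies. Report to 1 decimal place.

W_Bond = 10·Wi·(1/√P₈₀ − 1/√F₈₀)
⇒ 1/√P80 = W/(10 Wi) + 1/√F80
  = 7.0480/(10·13.2) + 1/√11632 = 0.053394 + 0.009272 = 0.062666
P80 = (1/0.062666)² = 15.9576² = 254.65 µm

P80 = 254.6 µm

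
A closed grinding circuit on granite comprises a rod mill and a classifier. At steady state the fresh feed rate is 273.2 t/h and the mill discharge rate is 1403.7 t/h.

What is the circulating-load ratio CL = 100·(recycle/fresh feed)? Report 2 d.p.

M = F + R at steady state, so:
R = M − F = 1403.7 − 273.2 = 1130.5 t/h
CL = 100·R/F = 100·1130.5/273.2 = 413.80 %

CL = 413.80 %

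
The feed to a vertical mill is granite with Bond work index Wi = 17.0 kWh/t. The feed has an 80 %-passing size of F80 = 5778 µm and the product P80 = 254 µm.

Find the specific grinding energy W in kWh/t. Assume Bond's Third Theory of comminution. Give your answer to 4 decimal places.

W = 8.4303 kWh/t

Bond: W = 10·Wi·(1/√P80 − 1/√F80)
1/√254 = 0.062746;  1/√5778 = 0.013156
W = 10·17.0·(0.062746 − 0.013156) = 8.4303 kWh/t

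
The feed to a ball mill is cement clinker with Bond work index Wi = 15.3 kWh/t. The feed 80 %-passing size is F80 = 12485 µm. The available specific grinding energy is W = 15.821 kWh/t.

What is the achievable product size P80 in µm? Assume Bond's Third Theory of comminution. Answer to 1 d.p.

W = 10·Wi·[P80^(−½) − F80^(−½)]
⇒ 1/√P80 = W/(10·Wi) + 1/√F80
  = 15.8210/(10·15.3) + 1/√12485 = 0.103405 + 0.008950 = 0.112355
P80 = (1/0.112355)² = 8.9004² = 79.22 µm

P80 = 79.2 µm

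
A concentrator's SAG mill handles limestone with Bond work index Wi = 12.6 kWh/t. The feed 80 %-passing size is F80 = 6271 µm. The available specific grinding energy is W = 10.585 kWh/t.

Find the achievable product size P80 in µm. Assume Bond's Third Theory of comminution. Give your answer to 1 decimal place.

P80 = 107.1 µm

W = 10 Wi (1/√P80 − 1/√F80)  [Bond]
1/√P80 = 1/√F80 + W/(10·Wi)
  = 10.5850/(10·12.6) + 1/√6271 = 0.084008 + 0.012628 = 0.096636
P80 = (1/0.096636)² = 10.3481² = 107.08 µm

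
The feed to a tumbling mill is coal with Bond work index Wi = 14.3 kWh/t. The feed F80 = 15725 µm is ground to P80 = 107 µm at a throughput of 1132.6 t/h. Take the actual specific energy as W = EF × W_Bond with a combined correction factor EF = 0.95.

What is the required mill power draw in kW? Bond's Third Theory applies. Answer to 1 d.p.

W_Bond = 10·Wi·(1/√P₈₀ − 1/√F₈₀)
W = 10·14.3·(1/√107 − 1/√15725) = 10·14.3·(0.088699) = 12.6840 kWh/t
Corrected W = EF·W_Bond = 0.95·12.6840 = 12.0498 kWh/t
P_mill = W·ṁ = 12.0498·1132.6 = 13647.6 kW

P = 13647.6 kW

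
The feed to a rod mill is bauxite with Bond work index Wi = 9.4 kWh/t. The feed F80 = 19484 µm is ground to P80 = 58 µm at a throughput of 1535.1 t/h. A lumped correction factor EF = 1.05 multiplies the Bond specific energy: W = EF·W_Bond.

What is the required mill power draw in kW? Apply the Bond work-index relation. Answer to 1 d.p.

W = 10·Wi·(P80^(-½) − F80^(-½))
W = 10·9.4·(1/√58 − 1/√19484) = 10·9.4·(0.124142) = 11.6694 kWh/t
With EF = 1.05: W = 11.6694·1.05 = 12.2528 kWh/t
Mill draw = 12.2528 × 1535.1 = 18809.3 kW

P = 18809.3 kW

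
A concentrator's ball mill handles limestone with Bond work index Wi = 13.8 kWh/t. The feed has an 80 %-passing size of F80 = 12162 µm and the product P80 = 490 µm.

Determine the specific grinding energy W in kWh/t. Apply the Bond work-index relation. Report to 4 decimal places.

W = 4.9829 kWh/t

W = 10 Wi (P80^-0.5 − F80^-0.5)
1/√490 = 0.045175;  1/√12162 = 0.009068
W = 10·13.8·(0.045175 − 0.009068) = 4.9829 kWh/t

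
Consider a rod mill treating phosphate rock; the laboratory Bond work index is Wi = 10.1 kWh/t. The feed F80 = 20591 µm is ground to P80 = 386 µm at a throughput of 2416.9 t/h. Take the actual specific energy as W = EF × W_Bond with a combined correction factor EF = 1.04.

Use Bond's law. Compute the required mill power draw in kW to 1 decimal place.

P = 11152.5 kW

Bond: W = 10·Wi·(1/√P80 − 1/√F80)
W = 10·10.1·(1/√386 − 1/√20591) = 10·10.1·(0.043930) = 4.4369 kWh/t
Corrected W = EF·W_Bond = 1.04·4.4369 = 4.6144 kWh/t
P = W·T = 4.6144·2416.9 = 11152.5 kW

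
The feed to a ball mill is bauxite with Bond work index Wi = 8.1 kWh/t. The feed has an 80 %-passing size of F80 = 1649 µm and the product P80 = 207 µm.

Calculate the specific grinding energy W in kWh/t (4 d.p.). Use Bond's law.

W = 3.6352 kWh/t

Bond: W = 10·Wi·(1/√P80 − 1/√F80)
1/√207 = 0.069505;  1/√1649 = 0.024626
W = 10·8.1·(0.069505 − 0.024626) = 3.6352 kWh/t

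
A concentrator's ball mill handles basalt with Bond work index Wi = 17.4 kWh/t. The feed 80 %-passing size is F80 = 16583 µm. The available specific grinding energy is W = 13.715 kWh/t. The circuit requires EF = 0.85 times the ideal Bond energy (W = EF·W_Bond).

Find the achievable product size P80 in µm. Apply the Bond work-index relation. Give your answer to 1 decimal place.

W = 10 Wi / √P80 − 10 Wi / √F80
W_Bond = W / EF = 13.715 / 0.85 = 16.1353 kWh/t
⇒ 1/√P80 = W_Bond/(10·Wi) + 1/√F80
  = 16.1353/(10·17.4) + 1/√16583 = 0.092732 + 0.007765 = 0.100497
P80 = (1/0.100497)² = 9.9505² = 99.01 µm

P80 = 99.0 µm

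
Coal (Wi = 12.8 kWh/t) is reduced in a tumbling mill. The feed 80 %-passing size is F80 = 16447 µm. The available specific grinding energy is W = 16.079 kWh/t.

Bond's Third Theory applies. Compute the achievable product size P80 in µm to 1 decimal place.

Bond: W = 10·Wi·(1/√P80 − 1/√F80)
P80^-0.5 = F80^-0.5 + W/(10 Wi)
  = 16.0790/(10·12.8) + 1/√16447 = 0.125617 + 0.007798 = 0.133415
P80 = (1/0.133415)² = 7.4954² = 56.18 µm

P80 = 56.2 µm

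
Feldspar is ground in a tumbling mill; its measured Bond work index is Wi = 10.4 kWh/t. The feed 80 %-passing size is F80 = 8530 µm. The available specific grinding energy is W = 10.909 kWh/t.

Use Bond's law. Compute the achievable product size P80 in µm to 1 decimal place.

Bond:  W = 10 Wi (1/√P − 1/√F)
1/√P80 = 1/√F80 + W/(10·Wi)
  = 10.9090/(10·10.4) + 1/√8530 = 0.104894 + 0.010827 = 0.115722
P80 = (1/0.115722)² = 8.6414² = 74.67 µm

P80 = 74.7 µm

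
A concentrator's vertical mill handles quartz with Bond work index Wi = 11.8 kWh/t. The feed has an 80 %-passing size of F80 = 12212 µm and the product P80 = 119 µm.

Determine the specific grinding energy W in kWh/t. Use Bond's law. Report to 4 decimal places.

W = 9.7492 kWh/t

W = 10·Wi·(P80^(-½) − F80^(-½))
1/√119 = 0.091670;  1/√12212 = 0.009049
W = 10·11.8·(0.091670 − 0.009049) = 9.7492 kWh/t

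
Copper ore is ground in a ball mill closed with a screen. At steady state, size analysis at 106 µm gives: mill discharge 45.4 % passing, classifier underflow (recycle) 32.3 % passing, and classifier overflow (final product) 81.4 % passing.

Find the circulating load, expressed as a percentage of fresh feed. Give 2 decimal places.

CL = 274.81 %

Mass balance on the −106 µm fraction:
Fd + Rd = Ru + Fo ⇒ R/F = (o−d)/(d−u)
r = (81.4 − 45.4)/(45.4 − 32.3) = 36.0/13.1 = 2.7481
CL = 100·r = 274.81 %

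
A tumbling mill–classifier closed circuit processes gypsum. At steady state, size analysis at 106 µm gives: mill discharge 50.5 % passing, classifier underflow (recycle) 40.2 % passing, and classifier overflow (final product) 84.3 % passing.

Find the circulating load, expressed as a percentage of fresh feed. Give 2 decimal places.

CL = 328.16 %

Mass balance on the −106 µm fraction:
(1+r)·d = r·u + o ⇒ r = (o−d)/(d−u)
r = (84.3 − 50.5)/(50.5 − 40.2) = 33.8/10.3 = 3.2816
CL = 100·r = 328.16 %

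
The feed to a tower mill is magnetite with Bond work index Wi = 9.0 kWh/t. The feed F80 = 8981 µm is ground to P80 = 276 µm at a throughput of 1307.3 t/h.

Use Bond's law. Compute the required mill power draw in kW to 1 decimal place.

W = 10·Wi·[P80^(−½) − F80^(−½)]
W = 10·9.0·(1/√276 − 1/√8981) = 10·9.0·(0.049641) = 4.4677 kWh/t
P = W·T = 4.4677·1307.3 = 5840.6 kW

P = 5840.6 kW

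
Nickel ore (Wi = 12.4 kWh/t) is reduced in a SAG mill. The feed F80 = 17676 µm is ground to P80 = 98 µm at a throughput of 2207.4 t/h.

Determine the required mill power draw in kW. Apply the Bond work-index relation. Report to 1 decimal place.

P = 25590.9 kW

W = 10·Wi·[P80^(−½) − F80^(−½)]
W = 10·12.4·(1/√98 − 1/√17676) = 10·12.4·(0.093494) = 11.5932 kWh/t
P_mill = W·ṁ = 11.5932·2207.4 = 25590.9 kW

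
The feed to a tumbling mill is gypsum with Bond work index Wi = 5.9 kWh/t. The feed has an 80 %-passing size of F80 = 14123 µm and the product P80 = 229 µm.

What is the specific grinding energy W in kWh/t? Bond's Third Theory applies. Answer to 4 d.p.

W = 3.4024 kWh/t

W_Bond = 10·Wi·(1/√P₈₀ − 1/√F₈₀)
1/√229 = 0.066082;  1/√14123 = 0.008415
W = 10·5.9·(0.066082 − 0.008415) = 3.4024 kWh/t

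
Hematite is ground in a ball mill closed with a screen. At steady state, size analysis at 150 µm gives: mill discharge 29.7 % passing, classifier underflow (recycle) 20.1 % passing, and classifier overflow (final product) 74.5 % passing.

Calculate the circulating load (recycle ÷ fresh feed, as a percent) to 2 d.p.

CL = 466.67 %

Let r = R/F. Size balance at 150 µm:
r = (o − d)/(d − u)
r = (74.5 − 29.7)/(29.7 − 20.1) = 44.8/9.6 = 4.6667
CL = 100·r = 466.67 %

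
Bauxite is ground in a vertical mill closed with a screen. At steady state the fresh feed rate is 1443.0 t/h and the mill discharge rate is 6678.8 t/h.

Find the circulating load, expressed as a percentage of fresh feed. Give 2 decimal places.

CL = 362.84 %

Steady state: M = F + R.
R = M − F = 6678.8 − 1443.0 = 5235.8 t/h
CL = 100·R/F = 100·5235.8/1443.0 = 362.84 %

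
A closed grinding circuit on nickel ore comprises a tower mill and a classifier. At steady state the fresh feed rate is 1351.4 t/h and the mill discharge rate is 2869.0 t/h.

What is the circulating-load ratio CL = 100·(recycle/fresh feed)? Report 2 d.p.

CL = 112.30 %

Discharge = new feed + return, hence
R = M − F = 2869.0 − 1351.4 = 1517.6 t/h
CL = 100·R/F = 100·1517.6/1351.4 = 112.30 %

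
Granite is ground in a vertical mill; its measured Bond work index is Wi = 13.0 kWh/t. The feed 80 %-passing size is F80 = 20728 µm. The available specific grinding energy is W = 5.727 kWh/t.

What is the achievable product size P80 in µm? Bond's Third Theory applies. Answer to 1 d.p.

P80 = 384.5 µm

W = 10 Wi (P80^-0.5 − F80^-0.5)
⇒ 1/√P80 = W/(10 Wi) + 1/√F80
  = 5.7270/(10·13.0) + 1/√20728 = 0.044054 + 0.006946 = 0.051000
P80 = (1/0.051000)² = 19.6080² = 384.47 µm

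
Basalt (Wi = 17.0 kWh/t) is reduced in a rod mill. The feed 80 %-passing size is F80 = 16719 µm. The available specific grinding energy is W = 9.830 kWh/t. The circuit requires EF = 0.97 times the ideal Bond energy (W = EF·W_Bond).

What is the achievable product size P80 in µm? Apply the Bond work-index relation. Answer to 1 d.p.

P80 = 220.5 µm

W = 10 Wi (P80^-0.5 − F80^-0.5)
W_Bond = W / EF = 9.830 / 0.97 = 10.1340 kWh/t
⇒ 1/√P80 = W_Bond/(10·Wi) + 1/√F80
  = 10.1340/(10·17.0) + 1/√16719 = 0.059612 + 0.007734 = 0.067346
P80 = (1/0.067346)² = 14.8488² = 220.49 µm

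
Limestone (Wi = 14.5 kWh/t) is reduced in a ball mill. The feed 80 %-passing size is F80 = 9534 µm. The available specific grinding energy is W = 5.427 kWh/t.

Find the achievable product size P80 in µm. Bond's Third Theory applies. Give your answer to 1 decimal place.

P80 = 440.1 µm

Bond:  W = 10 Wi (1/√P − 1/√F)
⇒ 1/√P80 = W/(10 Wi) + 1/√F80
  = 5.4270/(10·14.5) + 1/√9534 = 0.037428 + 0.010241 = 0.047669
P80 = (1/0.047669)² = 20.9780² = 440.08 µm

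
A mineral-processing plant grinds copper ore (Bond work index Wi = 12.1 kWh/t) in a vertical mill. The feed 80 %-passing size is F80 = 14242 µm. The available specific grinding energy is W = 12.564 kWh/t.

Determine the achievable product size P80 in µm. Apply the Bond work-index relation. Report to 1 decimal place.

P80 = 79.4 µm

Bond:  W = 10 Wi (1/√P − 1/√F)
⇒ 1/√P80 = W/(10·Wi) + 1/√F80
  = 12.5640/(10·12.1) + 1/√14242 = 0.103835 + 0.008379 = 0.112214
P80 = (1/0.112214)² = 8.9115² = 79.42 µm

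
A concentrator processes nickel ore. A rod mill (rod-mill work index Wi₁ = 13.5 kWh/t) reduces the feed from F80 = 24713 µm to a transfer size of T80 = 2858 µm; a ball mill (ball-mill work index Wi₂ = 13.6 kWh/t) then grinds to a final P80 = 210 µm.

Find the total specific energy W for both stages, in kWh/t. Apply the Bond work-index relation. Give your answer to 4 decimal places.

W = 8.5074 kWh/t

W = 10·Wi·(P80^(-½) − F80^(-½))
Stage 1 (24713→2858 µm, Wi₁=13.5): W₁ = 10·13.5·(0.018705 − 0.006361) = 1.6665 kWh/t
Stage 2 (2858→210 µm, Wi₂=13.6): W₂ = 10·13.6·(0.069007 − 0.018705) = 6.8409 kWh/t
W = W₁ + W₂ = 1.6665 + 6.8409 = 8.5074 kWh/t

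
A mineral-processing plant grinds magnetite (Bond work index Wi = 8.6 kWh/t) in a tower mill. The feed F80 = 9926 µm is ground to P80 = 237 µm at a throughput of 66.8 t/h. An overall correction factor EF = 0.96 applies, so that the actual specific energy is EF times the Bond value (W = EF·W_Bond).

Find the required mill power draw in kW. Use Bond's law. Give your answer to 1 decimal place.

P = 302.9 kW

Bond:  W = 10 Wi (1/√P − 1/√F)
W = 10·8.6·(1/√237 − 1/√9926) = 10·8.6·(0.054920) = 4.7231 kWh/t
W_actual = 0.96 × 4.7231 = 4.5342 kWh/t
Power = W × throughput = 4.5342 kWh/t × 66.8 t/h = 302.9 kW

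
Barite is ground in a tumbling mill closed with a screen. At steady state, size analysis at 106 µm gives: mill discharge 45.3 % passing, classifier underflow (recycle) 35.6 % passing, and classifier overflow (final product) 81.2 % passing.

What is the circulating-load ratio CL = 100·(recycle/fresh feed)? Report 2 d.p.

CL = 370.10 %

Mass balance on the −106 µm fraction:
d + r·d = r·u + o → r(d−u) = o−d
r = (81.2 − 45.3)/(45.3 − 35.6) = 35.9/9.7 = 3.7010
CL = 100·r = 370.10 %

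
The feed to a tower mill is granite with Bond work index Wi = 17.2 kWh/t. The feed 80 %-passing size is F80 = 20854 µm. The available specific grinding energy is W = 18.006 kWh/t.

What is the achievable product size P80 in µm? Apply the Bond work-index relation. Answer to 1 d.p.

P80 = 80.3 µm

W = 10 Wi (1/√P80 − 1/√F80)  [Bond]
1/√P80 = 1/√F80 + W/(10·Wi)
  = 18.0060/(10·17.2) + 1/√20854 = 0.104686 + 0.006925 = 0.111611
P80 = (1/0.111611)² = 8.9597² = 80.28 µm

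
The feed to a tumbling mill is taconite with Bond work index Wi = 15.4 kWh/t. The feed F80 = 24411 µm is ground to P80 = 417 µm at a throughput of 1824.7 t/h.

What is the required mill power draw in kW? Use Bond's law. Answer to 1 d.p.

P = 11962.3 kW

W = 10·Wi·(P80^(-½) − F80^(-½))
W = 10·15.4·(1/√417 − 1/√24411) = 10·15.4·(0.042570) = 6.5558 kWh/t
Power = W × throughput = 6.5558 kWh/t × 1824.7 t/h = 11962.3 kW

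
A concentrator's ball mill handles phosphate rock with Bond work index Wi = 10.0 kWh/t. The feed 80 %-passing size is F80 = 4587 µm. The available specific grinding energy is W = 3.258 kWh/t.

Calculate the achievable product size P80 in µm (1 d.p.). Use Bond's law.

W = 10·Wi·(P80^(-½) − F80^(-½))
⇒ 1/√P80 = W/(10·Wi) + 1/√F80
  = 3.2580/(10·10.0) + 1/√4587 = 0.032580 + 0.014765 = 0.047345
P80 = (1/0.047345)² = 21.1215² = 446.12 µm

P80 = 446.1 µm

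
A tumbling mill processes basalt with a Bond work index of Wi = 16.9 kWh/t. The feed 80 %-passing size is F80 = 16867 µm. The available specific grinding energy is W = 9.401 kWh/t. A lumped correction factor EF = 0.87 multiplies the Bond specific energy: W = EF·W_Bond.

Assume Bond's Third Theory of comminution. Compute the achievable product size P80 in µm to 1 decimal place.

P80 = 194.8 µm

W_Bond = 10·Wi·(1/√P₈₀ − 1/√F₈₀)
W_Bond = W / EF = 9.401 / 0.87 = 10.8057 kWh/t
1/√P80 = 1/√F80 + W_Bond/(10·Wi)
  = 10.8057/(10·16.9) + 1/√16867 = 0.063939 + 0.007700 = 0.071639
P80 = (1/0.071639)² = 13.9588² = 194.85 µm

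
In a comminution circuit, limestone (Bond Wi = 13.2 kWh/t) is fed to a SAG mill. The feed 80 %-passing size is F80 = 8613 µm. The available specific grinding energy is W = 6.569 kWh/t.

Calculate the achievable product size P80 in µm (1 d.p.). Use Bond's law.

W_Bond = 10·Wi·(1/√P₈₀ − 1/√F₈₀)
1/√P80 = 1/√F80 + W/(10·Wi)
  = 6.5690/(10·13.2) + 1/√8613 = 0.049765 + 0.010775 = 0.060540
P80 = (1/0.060540)² = 16.5179² = 272.84 µm

P80 = 272.8 µm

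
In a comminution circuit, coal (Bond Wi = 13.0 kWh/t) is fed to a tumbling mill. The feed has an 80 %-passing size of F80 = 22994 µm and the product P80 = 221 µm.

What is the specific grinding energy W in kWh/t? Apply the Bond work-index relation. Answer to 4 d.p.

W = 7.8874 kWh/t

W = 10 Wi (1/√P80 − 1/√F80)  [Bond]
1/√221 = 0.067267;  1/√22994 = 0.006595
W = 10·13.0·(0.067267 − 0.006595) = 7.8874 kWh/t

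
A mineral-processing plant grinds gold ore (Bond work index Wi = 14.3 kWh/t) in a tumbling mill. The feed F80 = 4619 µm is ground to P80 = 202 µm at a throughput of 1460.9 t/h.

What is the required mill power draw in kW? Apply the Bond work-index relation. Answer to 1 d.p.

W = 10 Wi (1/√P80 − 1/√F80)  [Bond]
W = 10·14.3·(1/√202 − 1/√4619) = 10·14.3·(0.055646) = 7.9574 kWh/t
P = W·T = 7.9574·1460.9 = 11624.9 kW

P = 11624.9 kW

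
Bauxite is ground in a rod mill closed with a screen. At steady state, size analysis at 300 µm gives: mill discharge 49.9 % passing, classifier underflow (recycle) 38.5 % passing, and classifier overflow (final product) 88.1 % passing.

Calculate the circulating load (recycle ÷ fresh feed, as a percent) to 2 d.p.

Two-product formula at 300 µm:
(1+r)d = ru + o → r = (o−d)/(d−u)
r = (88.1 − 49.9)/(49.9 − 38.5) = 38.2/11.4 = 3.3509
CL = 100·r = 335.09 %

CL = 335.09 %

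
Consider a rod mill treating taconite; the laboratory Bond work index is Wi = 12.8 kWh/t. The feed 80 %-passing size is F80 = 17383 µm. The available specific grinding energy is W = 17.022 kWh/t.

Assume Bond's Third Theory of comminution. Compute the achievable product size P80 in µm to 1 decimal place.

Bond:  W = 10 Wi (1/√P − 1/√F)
⇒ 1/√P80 = W/(10·Wi) + 1/√F80
  = 17.0220/(10·12.8) + 1/√17383 = 0.132984 + 0.007585 = 0.140569
P80 = (1/0.140569)² = 7.1139² = 50.61 µm

P80 = 50.6 µm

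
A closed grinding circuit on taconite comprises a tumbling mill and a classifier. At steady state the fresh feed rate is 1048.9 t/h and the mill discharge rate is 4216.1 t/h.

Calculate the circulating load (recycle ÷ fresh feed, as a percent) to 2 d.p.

CL = 301.95 %

Discharge = new feed + return, hence
R = M − F = 4216.1 − 1048.9 = 3167.2 t/h
CL = 100·R/F = 100·3167.2/1048.9 = 301.95 %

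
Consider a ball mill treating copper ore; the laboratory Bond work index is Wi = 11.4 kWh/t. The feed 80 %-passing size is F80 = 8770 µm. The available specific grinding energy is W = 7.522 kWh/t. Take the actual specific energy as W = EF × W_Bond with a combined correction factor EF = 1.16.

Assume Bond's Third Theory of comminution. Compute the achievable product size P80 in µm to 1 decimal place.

W = 10 Wi (1/√P80 − 1/√F80)  [Bond]
W_Bond = W / EF = 7.522 / 1.16 = 6.4845 kWh/t
P80^-0.5 = F80^-0.5 + W_Bond/(10 Wi)
  = 6.4845/(10·11.4) + 1/√8770 = 0.056881 + 0.010678 = 0.067560
P80 = (1/0.067560)² = 14.8017² = 219.09 µm

P80 = 219.1 µm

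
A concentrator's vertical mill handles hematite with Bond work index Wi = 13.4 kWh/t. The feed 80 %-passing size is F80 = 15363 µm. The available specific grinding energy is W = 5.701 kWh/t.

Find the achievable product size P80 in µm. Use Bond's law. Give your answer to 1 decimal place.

P80 = 390.4 µm

W_Bond = 10·Wi·(1/√P₈₀ − 1/√F₈₀)
1/√P80 = 1/√F80 + W/(10·Wi)
  = 5.7010/(10·13.4) + 1/√15363 = 0.042545 + 0.008068 = 0.050613
P80 = (1/0.050613)² = 19.7579² = 390.37 µm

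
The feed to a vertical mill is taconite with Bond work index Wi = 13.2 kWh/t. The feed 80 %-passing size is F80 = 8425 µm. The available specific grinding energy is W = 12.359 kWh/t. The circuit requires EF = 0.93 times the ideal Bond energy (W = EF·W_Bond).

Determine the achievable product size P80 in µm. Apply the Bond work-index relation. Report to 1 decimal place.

W = 10·Wi·[P80^(−½) − F80^(−½)]
W_Bond = W / EF = 12.359 / 0.93 = 13.2892 kWh/t
P80^-0.5 = F80^-0.5 + W_Bond/(10 Wi)
  = 13.2892/(10·13.2) + 1/√8425 = 0.100676 + 0.010895 = 0.111571
P80 = (1/0.111571)² = 8.9629² = 80.33 µm

P80 = 80.3 µm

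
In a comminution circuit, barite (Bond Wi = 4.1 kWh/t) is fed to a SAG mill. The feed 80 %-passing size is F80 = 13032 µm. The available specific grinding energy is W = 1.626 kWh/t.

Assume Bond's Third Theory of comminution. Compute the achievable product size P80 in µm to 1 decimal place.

W = 10 Wi (P80^-0.5 − F80^-0.5)
⇒ 1/√P80 = W/(10 Wi) + 1/√F80
  = 1.6260/(10·4.1) + 1/√13032 = 0.039659 + 0.008760 = 0.048418
P80 = (1/0.048418)² = 20.6533² = 426.56 µm

P80 = 426.6 µm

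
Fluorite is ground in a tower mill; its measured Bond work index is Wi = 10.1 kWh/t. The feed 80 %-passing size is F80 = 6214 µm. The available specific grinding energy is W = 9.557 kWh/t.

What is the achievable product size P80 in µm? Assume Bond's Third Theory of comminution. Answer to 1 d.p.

P80 = 86.8 µm

Bond:  W = 10 Wi (1/√P − 1/√F)
P80^-0.5 = F80^-0.5 + W/(10 Wi)
  = 9.5570/(10·10.1) + 1/√6214 = 0.094624 + 0.012686 = 0.107309
P80 = (1/0.107309)² = 9.3188² = 86.84 µm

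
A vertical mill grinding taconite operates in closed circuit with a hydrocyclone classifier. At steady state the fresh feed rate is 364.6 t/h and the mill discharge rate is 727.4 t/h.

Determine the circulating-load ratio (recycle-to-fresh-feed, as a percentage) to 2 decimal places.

Steady state: M = F + R.
R = M − F = 727.4 − 364.6 = 362.8 t/h
CL = 100·R/F = 100·362.8/364.6 = 99.51 %

CL = 99.51 %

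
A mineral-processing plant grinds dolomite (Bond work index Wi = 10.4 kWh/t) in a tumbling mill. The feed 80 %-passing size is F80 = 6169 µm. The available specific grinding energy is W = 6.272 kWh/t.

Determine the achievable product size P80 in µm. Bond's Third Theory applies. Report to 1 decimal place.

P80 = 187.4 µm

W = 10 Wi (1/√P80 − 1/√F80)  [Bond]
P80^(−½) = W/(10 Wi) + F80^(−½)
  = 6.2720/(10·10.4) + 1/√6169 = 0.060308 + 0.012732 = 0.073040
P80 = (1/0.073040)² = 13.6912² = 187.45 µm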